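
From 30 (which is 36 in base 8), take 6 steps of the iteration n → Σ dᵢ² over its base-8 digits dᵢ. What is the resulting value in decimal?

5

30 = (3,6)_8 → 45
45 = (5,5)_8 → 50
50 = (6,2)_8 → 40
40 = (5,0)_8 → 25
25 = (3,1)_8 → 10
10 = (1,2)_8 → 5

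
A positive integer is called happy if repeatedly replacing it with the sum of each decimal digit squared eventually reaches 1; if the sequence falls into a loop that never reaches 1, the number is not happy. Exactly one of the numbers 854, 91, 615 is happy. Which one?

91

854: 854 → 105 → 26 → 40 → 16 → 37 → 58 → 89 → 145 → 42 → 20 → 4 → 16  — repeats 16 (not happy)
91: 91 → 82 → 68 → 100 → 1  — reaches 1 (happy)
615: 615 → 62 → 40 → 16 → 37 → 58 → 89 → 145 → 42 → 20 → 4 → 16  — repeats 16 (not happy)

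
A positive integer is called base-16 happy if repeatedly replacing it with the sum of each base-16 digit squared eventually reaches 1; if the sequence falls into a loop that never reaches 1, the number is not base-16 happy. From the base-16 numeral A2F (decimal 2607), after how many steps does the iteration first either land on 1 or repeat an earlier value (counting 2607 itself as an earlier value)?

8

2607 = (10,2,15)_16 → 10² + 2² + 15² = 100 + 4 + 225 = 329
329 = (1,4,9)_16 → 1² + 4² + 9² = 1 + 16 + 81 = 98
98 = (6,2)_16 → 6² + 2² = 36 + 4 = 40
40 = (2,8)_16 → 2² + 8² = 4 + 64 = 68
68 = (4,4)_16 → 4² + 4² = 16 + 16 = 32
32 = (2,0)_16 → 2² + 0² = 4 + 0 = 4
4 = (4)_16 → 4² = 16
16 = (1,0)_16 → 1² + 0² = 1 + 0 = 1  — reached 1.
That took 8 steps.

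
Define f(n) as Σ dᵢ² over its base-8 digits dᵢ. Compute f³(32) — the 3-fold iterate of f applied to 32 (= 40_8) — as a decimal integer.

16

32 = (4,0)_8 → 4² + 0² = 16 + 0 = 16
16 = (2,0)_8 → 2² + 0² = 4 + 0 = 4
4 = (4)_8 → 4² = 16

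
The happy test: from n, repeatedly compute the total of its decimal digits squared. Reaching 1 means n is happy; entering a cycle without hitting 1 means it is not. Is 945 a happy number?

945 → 9² + 4² + 5² = 122
122 → 1² + 2² + 2² = 9
9 → 9² = 81
81 → 8² + 1² = 65
65 → 6² + 5² = 61
61 → 6² + 1² = 37
37 → 3² + 7² = 58
58 → 5² + 8² = 89
89 → 8² + 9² = 145
145 → 1² + 4² + 5² = 42
42 → 4² + 2² = 20
20 → 2² + 0² = 4
4 → 4² = 16
16 → 1² + 6² = 37  — 37 already seen; the sequence cycles without reaching 1.

not happy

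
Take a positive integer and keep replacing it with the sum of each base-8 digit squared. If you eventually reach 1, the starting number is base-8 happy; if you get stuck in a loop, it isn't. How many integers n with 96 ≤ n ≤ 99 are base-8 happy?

1

96: 96 → 17 → 5 → 25 → 10 → 5  — not base-8 happy
97: 97 → 18 → 8 → 1  — base-8 happy
98: 98 → 21 → 29 → 34 → 20 → 20  — not base-8 happy
99: 99 → 26 → 13 → 26  — not base-8 happy
base-8 happy: 97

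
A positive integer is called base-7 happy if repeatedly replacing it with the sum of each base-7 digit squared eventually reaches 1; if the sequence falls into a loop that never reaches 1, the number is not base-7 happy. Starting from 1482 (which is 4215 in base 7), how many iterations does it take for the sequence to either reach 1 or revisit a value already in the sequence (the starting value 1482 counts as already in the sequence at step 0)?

4

1482 = (4,2,1,5)_7 → 4² + 2² + 1² + 5² = 46
46 = (6,4)_7 → 6² + 4² = 52
52 = (1,0,3)_7 → 1² + 0² + 3² = 10
10 = (1,3)_7 → 1² + 3² = 10  — 10 repeats.
That took 4 steps.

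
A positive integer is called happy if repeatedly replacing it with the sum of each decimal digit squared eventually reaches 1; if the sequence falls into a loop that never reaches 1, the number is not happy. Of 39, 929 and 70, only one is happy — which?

70

39: 39 → 90 → 81 → 65 → 61 → 37 → 58 → 89 → 145 → 42 → 20 → 4 → 16 → 37  — repeats 37 (not happy)
929: 929 → 166 → 73 → 58 → 89 → 145 → 42 → 20 → 4 → 16 → 37 → 58  — repeats 58 (not happy)
70: 70 → 49 → 97 → 130 → 10 → 1  — reaches 1 (happy)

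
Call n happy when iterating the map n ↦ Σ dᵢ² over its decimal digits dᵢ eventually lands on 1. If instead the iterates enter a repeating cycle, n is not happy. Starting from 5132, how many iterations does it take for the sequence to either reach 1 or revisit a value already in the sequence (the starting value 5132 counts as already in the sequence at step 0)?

14

5132 → 5² + 1² + 3² + 2² = 39
39 → 3² + 9² = 90
90 → 9² + 0² = 81
81 → 8² + 1² = 65
65 → 6² + 5² = 61
61 → 6² + 1² = 37
37 → 3² + 7² = 58
58 → 5² + 8² = 89
89 → 8² + 9² = 145
145 → 1² + 4² + 5² = 42
42 → 4² + 2² = 20
20 → 2² + 0² = 4
4 → 4² = 16
16 → 1² + 6² = 37  — 37 repeats.
That took 14 steps.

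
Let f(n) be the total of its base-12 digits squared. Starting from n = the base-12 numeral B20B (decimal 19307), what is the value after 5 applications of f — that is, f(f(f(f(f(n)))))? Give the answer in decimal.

40

19307 = (11,2,0,11)_12 → 11² + 2² + 0² + 11² = 121 + 4 + 0 + 121 = 246
246 = (1,8,6)_12 → 1² + 8² + 6² = 1 + 64 + 36 = 101
101 = (8,5)_12 → 8² + 5² = 64 + 25 = 89
89 = (7,5)_12 → 7² + 5² = 49 + 25 = 74
74 = (6,2)_12 → 6² + 2² = 36 + 4 = 40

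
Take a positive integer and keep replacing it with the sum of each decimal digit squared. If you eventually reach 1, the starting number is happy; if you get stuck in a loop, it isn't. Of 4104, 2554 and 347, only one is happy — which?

2554

4104: 4104 → 33 → 18 → 65 → 61 → 37 → 58 → 89 → 145 → 42 → 20 → 4 → 16 → 37  — repeats 37 (not happy)
2554: 2554 → 70 → 49 → 97 → 130 → 10 → 1  — reaches 1 (happy)
347: 347 → 74 → 65 → 61 → 37 → 58 → 89 → 145 → 42 → 20 → 4 → 16 → 37  — repeats 37 (not happy)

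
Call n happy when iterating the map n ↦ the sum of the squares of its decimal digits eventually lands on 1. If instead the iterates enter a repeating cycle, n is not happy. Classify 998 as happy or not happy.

happy

998 → 226
226 → 44
44 → 32
32 → 13
13 → 10
10 → 1  — reached 1.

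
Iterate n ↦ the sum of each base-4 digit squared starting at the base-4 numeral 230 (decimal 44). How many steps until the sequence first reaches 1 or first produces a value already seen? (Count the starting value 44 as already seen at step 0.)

5

44 = (2,3,0)_4 → 2² + 3² + 0² = 13
13 = (3,1)_4 → 3² + 1² = 10
10 = (2,2)_4 → 2² + 2² = 8
8 = (2,0)_4 → 2² + 0² = 4
4 = (1,0)_4 → 1² + 0² = 1  — reached 1.
That took 5 steps.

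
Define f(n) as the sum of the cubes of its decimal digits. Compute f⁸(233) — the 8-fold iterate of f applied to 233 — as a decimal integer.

233 → 2³ + 3³ + 3³ = 62
62 → 6³ + 2³ = 224
224 → 2³ + 2³ + 4³ = 80
80 → 8³ + 0³ = 512
512 → 5³ + 1³ + 2³ = 134
134 → 1³ + 3³ + 4³ = 92
92 → 9³ + 2³ = 737
737 → 7³ + 3³ + 7³ = 713

713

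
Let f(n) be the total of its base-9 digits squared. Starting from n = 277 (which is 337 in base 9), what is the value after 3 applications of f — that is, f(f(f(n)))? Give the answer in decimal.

277 = (3,3,7)_9 → 3² + 3² + 7² = 9 + 9 + 49 = 67
67 = (7,4)_9 → 7² + 4² = 49 + 16 = 65
65 = (7,2)_9 → 7² + 2² = 49 + 4 = 53

53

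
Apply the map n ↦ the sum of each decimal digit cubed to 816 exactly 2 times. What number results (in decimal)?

816 → 8³ + 1³ + 6³ = 729
729 → 7³ + 2³ + 9³ = 1080

1080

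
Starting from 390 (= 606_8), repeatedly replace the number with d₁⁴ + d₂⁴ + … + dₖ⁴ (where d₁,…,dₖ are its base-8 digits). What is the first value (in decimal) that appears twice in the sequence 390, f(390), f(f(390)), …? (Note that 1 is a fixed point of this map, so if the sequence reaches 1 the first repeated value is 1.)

390 = (6,0,6)_8 → 6⁴ + 0⁴ + 6⁴ = 1296 + 0 + 1296 = 2592
2592 = (5,0,4,0)_8 → 5⁴ + 0⁴ + 4⁴ + 0⁴ = 625 + 0 + 256 + 0 = 881
881 = (1,5,6,1)_8 → 1⁴ + 5⁴ + 6⁴ + 1⁴ = 1 + 625 + 1296 + 1 = 1923
1923 = (3,6,0,3)_8 → 3⁴ + 6⁴ + 0⁴ + 3⁴ = 81 + 1296 + 0 + 81 = 1458
1458 = (2,6,6,2)_8 → 2⁴ + 6⁴ + 6⁴ + 2⁴ = 16 + 1296 + 1296 + 16 = 2624
2624 = (5,1,0,0)_8 → 5⁴ + 1⁴ + 0⁴ + 0⁴ = 625 + 1 + 0 + 0 = 626
626 = (1,1,6,2)_8 → 1⁴ + 1⁴ + 6⁴ + 2⁴ = 1 + 1 + 1296 + 16 = 1314
1314 = (2,4,4,2)_8 → 2⁴ + 4⁴ + 4⁴ + 2⁴ = 16 + 256 + 256 + 16 = 544
544 = (1,0,4,0)_8 → 1⁴ + 0⁴ + 4⁴ + 0⁴ = 1 + 0 + 256 + 0 = 257
257 = (4,0,1)_8 → 4⁴ + 0⁴ + 1⁴ = 256 + 0 + 1 = 257  — 257 already appeared earlier.

257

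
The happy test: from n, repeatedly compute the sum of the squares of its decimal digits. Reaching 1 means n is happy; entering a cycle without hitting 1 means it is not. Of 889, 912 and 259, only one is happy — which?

889: 889 → 209 → 85 → 89 → 145 → 42 → 20 → 4 → 16 → 37 → 58 → 89  — repeats 89 (not happy)
912: 912 → 86 → 100 → 1  — reaches 1 (happy)
259: 259 → 110 → 2 → 4 → 16 → 37 → 58 → 89 → 145 → 42 → 20 → 4  — repeats 4 (not happy)

912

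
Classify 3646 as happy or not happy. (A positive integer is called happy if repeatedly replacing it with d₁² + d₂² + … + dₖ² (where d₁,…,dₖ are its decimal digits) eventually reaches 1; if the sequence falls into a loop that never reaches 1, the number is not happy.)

happy

3646 → 3² + 6² + 4² + 6² = 97
97 → 9² + 7² = 130
130 → 1² + 3² + 0² = 10
10 → 1² + 0² = 1  — reached 1.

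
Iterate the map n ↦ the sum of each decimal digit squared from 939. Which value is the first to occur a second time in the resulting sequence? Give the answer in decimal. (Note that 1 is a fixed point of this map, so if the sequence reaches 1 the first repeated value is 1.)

939 → 171
171 → 51
51 → 26
26 → 40
40 → 16
16 → 37
37 → 58
58 → 89
89 → 145
145 → 42
42 → 20
20 → 4
4 → 16  — 16 already appeared earlier.

16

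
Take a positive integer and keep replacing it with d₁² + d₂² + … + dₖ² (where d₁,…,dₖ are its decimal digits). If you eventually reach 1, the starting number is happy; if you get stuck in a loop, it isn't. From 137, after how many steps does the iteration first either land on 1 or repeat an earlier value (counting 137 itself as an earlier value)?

137 → 1² + 3² + 7² = 59
59 → 5² + 9² = 106
106 → 1² + 0² + 6² = 37
37 → 3² + 7² = 58
58 → 5² + 8² = 89
89 → 8² + 9² = 145
145 → 1² + 4² + 5² = 42
42 → 4² + 2² = 20
20 → 2² + 0² = 4
4 → 4² = 16
16 → 1² + 6² = 37  — 37 repeats.
That took 11 steps.

11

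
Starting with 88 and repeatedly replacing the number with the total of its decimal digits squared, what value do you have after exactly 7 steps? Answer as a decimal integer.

88 → 8² + 8² = 128
128 → 1² + 2² + 8² = 69
69 → 6² + 9² = 117
117 → 1² + 1² + 7² = 51
51 → 5² + 1² = 26
26 → 2² + 6² = 40
40 → 4² + 0² = 16

16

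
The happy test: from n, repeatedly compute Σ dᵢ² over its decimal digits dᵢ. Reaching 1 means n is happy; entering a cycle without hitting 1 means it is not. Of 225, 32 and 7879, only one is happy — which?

225: 225 → 33 → 18 → 65 → 61 → 37 → 58 → 89 → 145 → 42 → 20 → 4 → 16 → 37  — repeats 37 (not happy)
32: 32 → 13 → 10 → 1  — reaches 1 (happy)
7879: 7879 → 243 → 29 → 85 → 89 → 145 → 42 → 20 → 4 → 16 → 37 → 58 → 89  — repeats 89 (not happy)

32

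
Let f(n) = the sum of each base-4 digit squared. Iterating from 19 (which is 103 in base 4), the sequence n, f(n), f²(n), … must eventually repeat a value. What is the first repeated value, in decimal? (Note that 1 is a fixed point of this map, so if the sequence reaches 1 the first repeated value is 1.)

19 = (1,0,3)_4 → 1² + 0² + 3² = 1 + 0 + 9 = 10
10 = (2,2)_4 → 2² + 2² = 4 + 4 = 8
8 = (2,0)_4 → 2² + 0² = 4 + 0 = 4
4 = (1,0)_4 → 1² + 0² = 1 + 0 = 1  — reached the fixed point 1.
1 → 1, so 1 is the first repeated value.

1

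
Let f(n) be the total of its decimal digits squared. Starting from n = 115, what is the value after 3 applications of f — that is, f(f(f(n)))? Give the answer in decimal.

34

115 → 1² + 1² + 5² = 27
27 → 2² + 7² = 53
53 → 5² + 3² = 34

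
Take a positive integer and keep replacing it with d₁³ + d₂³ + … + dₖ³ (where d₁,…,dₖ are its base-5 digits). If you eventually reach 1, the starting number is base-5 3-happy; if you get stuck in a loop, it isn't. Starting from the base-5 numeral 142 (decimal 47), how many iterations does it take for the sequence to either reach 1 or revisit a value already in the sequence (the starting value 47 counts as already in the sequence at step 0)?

47 = (1,4,2)_5 → 1³ + 4³ + 2³ = 73
73 = (2,4,3)_5 → 2³ + 4³ + 3³ = 99
99 = (3,4,4)_5 → 3³ + 4³ + 4³ = 155
155 = (1,1,1,0)_5 → 1³ + 1³ + 1³ + 0³ = 3
3 = (3)_5 → 3³ = 27
27 = (1,0,2)_5 → 1³ + 0³ + 2³ = 9
9 = (1,4)_5 → 1³ + 4³ = 65
65 = (2,3,0)_5 → 2³ + 3³ + 0³ = 35
35 = (1,2,0)_5 → 1³ + 2³ + 0³ = 9  — 9 repeats.
That took 9 steps.

9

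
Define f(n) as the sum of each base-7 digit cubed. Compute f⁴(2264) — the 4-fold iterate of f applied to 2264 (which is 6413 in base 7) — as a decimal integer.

2264 = (6,4,1,3)_7 → 308
308 = (6,2,0)_7 → 224
224 = (4,4,0)_7 → 128
128 = (2,4,2)_7 → 80

80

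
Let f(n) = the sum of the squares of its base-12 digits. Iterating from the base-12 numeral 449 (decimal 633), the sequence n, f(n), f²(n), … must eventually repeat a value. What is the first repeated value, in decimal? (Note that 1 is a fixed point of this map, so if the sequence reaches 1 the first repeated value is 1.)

633 = (4,4,9)_12 → 113
113 = (9,5)_12 → 106
106 = (8,10)_12 → 164
164 = (1,1,8)_12 → 66
66 = (5,6)_12 → 61
61 = (5,1)_12 → 26
26 = (2,2)_12 → 8
8 = (8)_12 → 64
64 = (5,4)_12 → 41
41 = (3,5)_12 → 34
34 = (2,10)_12 → 104
104 = (8,8)_12 → 128
128 = (10,8)_12 → 164  — 164 already appeared earlier.

164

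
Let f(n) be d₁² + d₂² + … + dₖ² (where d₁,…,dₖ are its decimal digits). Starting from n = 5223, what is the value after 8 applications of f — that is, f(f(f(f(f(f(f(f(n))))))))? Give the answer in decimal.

5223 → 5² + 2² + 2² + 3² = 42
42 → 4² + 2² = 20
20 → 2² + 0² = 4
4 → 4² = 16
16 → 1² + 6² = 37
37 → 3² + 7² = 58
58 → 5² + 8² = 89
89 → 8² + 9² = 145

145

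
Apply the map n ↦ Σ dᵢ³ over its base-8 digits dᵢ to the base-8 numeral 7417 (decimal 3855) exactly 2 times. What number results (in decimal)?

496

3855 = (7,4,1,7)_8 → 7³ + 4³ + 1³ + 7³ = 751
751 = (1,3,5,7)_8 → 1³ + 3³ + 5³ + 7³ = 496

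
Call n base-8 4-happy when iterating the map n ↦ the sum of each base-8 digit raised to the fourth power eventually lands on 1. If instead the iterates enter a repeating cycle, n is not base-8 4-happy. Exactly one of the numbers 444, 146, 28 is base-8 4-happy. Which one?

146

444: 444 → 3953 → 4323 → 419 → 1633 → 339 → 722 → 114 → 1313 → 529 → 18 → 32 → 256 → 256  — repeats 256 (not base-8 4-happy)
146: 146 → 48 → 1296 → 288 → 512 → 1  — reaches 1 (base-8 4-happy)
28: 28 → 337 → 642 → 33 → 257 → 257  — repeats 257 (not base-8 4-happy)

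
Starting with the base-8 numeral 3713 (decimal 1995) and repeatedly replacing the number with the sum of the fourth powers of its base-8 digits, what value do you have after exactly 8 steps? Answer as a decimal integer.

1995 = (3,7,1,3)_8 → 2564
2564 = (5,0,0,4)_8 → 881
881 = (1,5,6,1)_8 → 1923
1923 = (3,6,0,3)_8 → 1458
1458 = (2,6,6,2)_8 → 2624
2624 = (5,1,0,0)_8 → 626
626 = (1,1,6,2)_8 → 1314
1314 = (2,4,4,2)_8 → 544

544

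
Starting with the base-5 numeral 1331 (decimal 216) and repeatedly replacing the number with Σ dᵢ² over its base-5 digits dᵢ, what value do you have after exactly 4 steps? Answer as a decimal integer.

4

216 = (1,3,3,1)_5 → 1² + 3² + 3² + 1² = 1 + 9 + 9 + 1 = 20
20 = (4,0)_5 → 4² + 0² = 16 + 0 = 16
16 = (3,1)_5 → 3² + 1² = 9 + 1 = 10
10 = (2,0)_5 → 2² + 0² = 4 + 0 = 4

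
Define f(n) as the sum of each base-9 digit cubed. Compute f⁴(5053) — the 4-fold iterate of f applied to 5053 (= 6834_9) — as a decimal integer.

27

5053 = (6,8,3,4)_9 → 6³ + 8³ + 3³ + 4³ = 216 + 512 + 27 + 64 = 819
819 = (1,1,1,0)_9 → 1³ + 1³ + 1³ + 0³ = 1 + 1 + 1 + 0 = 3
3 = (3)_9 → 3³ = 27
27 = (3,0)_9 → 3³ + 0³ = 27 + 0 = 27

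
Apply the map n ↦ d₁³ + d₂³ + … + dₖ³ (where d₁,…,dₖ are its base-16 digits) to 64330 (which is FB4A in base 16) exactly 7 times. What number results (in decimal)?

1456

64330 = (15,11,4,10)_16 → 15³ + 11³ + 4³ + 10³ = 5770
5770 = (1,6,8,10)_16 → 1³ + 6³ + 8³ + 10³ = 1729
1729 = (6,12,1)_16 → 6³ + 12³ + 1³ = 1945
1945 = (7,9,9)_16 → 7³ + 9³ + 9³ = 1801
1801 = (7,0,9)_16 → 7³ + 0³ + 9³ = 1072
1072 = (4,3,0)_16 → 4³ + 3³ + 0³ = 91
91 = (5,11)_16 → 5³ + 11³ = 1456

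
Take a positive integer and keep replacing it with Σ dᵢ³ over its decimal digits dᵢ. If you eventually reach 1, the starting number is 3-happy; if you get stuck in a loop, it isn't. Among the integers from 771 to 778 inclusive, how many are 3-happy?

1

771: 771 → 687 → 1071 → 345 → 216 → 225 → 141 → 66 → 432 → 99 → 1458 → 702 → 351 → 153 → 153  — not 3-happy
772: 772 → 694 → 1009 → 730 → 370 → 370  — not 3-happy
773: 773 → 713 → 371 → 371  — not 3-happy
774: 774 → 750 → 468 → 792 → 1080 → 513 → 153 → 153  — not 3-happy
775: 775 → 811 → 514 → 190 → 730 → 370 → 370  — not 3-happy
776: 776 → 902 → 737 → 713 → 371 → 371  — not 3-happy
777: 777 → 1029 → 738 → 882 → 1032 → 36 → 243 → 99 → 1458 → 702 → 351 → 153 → 153  — not 3-happy
778: 778 → 1198 → 1243 → 100 → 1  — 3-happy
3-happy: 778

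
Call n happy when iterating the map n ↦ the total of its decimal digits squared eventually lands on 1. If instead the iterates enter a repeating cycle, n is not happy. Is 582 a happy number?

582 → 5² + 8² + 2² = 25 + 64 + 4 = 93
93 → 9² + 3² = 81 + 9 = 90
90 → 9² + 0² = 81 + 0 = 81
81 → 8² + 1² = 64 + 1 = 65
65 → 6² + 5² = 36 + 25 = 61
61 → 6² + 1² = 36 + 1 = 37
37 → 3² + 7² = 9 + 49 = 58
58 → 5² + 8² = 25 + 64 = 89
89 → 8² + 9² = 64 + 81 = 145
145 → 1² + 4² + 5² = 1 + 16 + 25 = 42
42 → 4² + 2² = 16 + 4 = 20
20 → 2² + 0² = 4 + 0 = 4
4 → 4² = 16
16 → 1² + 6² = 1 + 36 = 37  — 37 already seen; the sequence cycles without reaching 1.

not happy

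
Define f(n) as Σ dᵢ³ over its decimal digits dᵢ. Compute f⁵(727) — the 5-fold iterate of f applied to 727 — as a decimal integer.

727 → 7³ + 2³ + 7³ = 343 + 8 + 343 = 694
694 → 6³ + 9³ + 4³ = 216 + 729 + 64 = 1009
1009 → 1³ + 0³ + 0³ + 9³ = 1 + 0 + 0 + 729 = 730
730 → 7³ + 3³ + 0³ = 343 + 27 + 0 = 370
370 → 3³ + 7³ + 0³ = 27 + 343 + 0 = 370

370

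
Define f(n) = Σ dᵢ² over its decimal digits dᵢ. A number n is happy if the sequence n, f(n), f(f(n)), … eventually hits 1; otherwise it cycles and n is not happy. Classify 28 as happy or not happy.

28 → 2² + 8² = 68
68 → 6² + 8² = 100
100 → 1² + 0² + 0² = 1  — reached 1.

happy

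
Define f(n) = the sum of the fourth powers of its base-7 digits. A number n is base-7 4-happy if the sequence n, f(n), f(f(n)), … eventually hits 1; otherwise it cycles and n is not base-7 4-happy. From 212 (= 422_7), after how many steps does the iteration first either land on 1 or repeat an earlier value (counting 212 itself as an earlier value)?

212 = (4,2,2)_7 → 4⁴ + 2⁴ + 2⁴ = 256 + 16 + 16 = 288
288 = (5,6,1)_7 → 5⁴ + 6⁴ + 1⁴ = 625 + 1296 + 1 = 1922
1922 = (5,4,1,4)_7 → 5⁴ + 4⁴ + 1⁴ + 4⁴ = 625 + 256 + 1 + 256 = 1138
1138 = (3,2,1,4)_7 → 3⁴ + 2⁴ + 1⁴ + 4⁴ = 81 + 16 + 1 + 256 = 354
354 = (1,0,1,4)_7 → 1⁴ + 0⁴ + 1⁴ + 4⁴ = 1 + 0 + 1 + 256 = 258
258 = (5,1,6)_7 → 5⁴ + 1⁴ + 6⁴ = 625 + 1 + 1296 = 1922  — 1922 repeats.
That took 6 steps.

6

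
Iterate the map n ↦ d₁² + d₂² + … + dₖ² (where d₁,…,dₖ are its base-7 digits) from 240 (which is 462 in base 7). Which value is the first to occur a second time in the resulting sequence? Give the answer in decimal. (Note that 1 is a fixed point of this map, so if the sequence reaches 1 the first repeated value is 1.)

240 = (4,6,2)_7 → 56
56 = (1,1,0)_7 → 2
2 = (2)_7 → 4
4 = (4)_7 → 16
16 = (2,2)_7 → 8
8 = (1,1)_7 → 2  — 2 already appeared earlier.

2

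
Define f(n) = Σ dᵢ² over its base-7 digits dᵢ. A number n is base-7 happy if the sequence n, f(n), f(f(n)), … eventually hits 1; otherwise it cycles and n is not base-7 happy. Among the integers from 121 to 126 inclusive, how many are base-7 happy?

121: 121 → 17 → 13 → 37 → 29 → 17  — not base-7 happy
122: 122 → 22 → 10 → 10  — not base-7 happy
123: 123 → 29 → 17 → 13 → 37 → 29  — not base-7 happy
124: 124 → 38 → 34 → 52 → 10 → 10  — not base-7 happy
125: 125 → 49 → 1  — base-7 happy
126: 126 → 20 → 40 → 50 → 2 → 4 → 16 → 8 → 2  — not base-7 happy
base-7 happy: 125

1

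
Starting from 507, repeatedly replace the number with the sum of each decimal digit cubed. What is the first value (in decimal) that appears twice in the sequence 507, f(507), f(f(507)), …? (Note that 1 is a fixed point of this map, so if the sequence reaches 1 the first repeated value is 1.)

153

507 → 468
468 → 792
792 → 1080
1080 → 513
513 → 153
153 → 153  — 153 already appeared earlier.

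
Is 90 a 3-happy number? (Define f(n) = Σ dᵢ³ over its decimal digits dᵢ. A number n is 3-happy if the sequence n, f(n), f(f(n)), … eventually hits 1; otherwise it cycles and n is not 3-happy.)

not 3-happy

90 → 9³ + 0³ = 729
729 → 7³ + 2³ + 9³ = 1080
1080 → 1³ + 0³ + 8³ + 0³ = 513
513 → 5³ + 1³ + 3³ = 153
153 → 1³ + 5³ + 3³ = 153  — 153 already seen; the sequence cycles without reaching 1.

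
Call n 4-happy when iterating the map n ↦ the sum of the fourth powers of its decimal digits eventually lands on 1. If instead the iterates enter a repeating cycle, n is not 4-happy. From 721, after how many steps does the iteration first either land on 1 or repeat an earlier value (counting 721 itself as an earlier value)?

721 → 2418
2418 → 4369
4369 → 8194
8194 → 10914
10914 → 6819
6819 → 11954
11954 → 7444
7444 → 3169
3169 → 7939
7939 → 15604
15604 → 2178
2178 → 6514
6514 → 2178  — 2178 repeats.
That took 13 steps.

13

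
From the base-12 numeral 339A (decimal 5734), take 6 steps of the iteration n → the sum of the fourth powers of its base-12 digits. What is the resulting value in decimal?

20016

5734 = (3,3,9,10)_12 → 3⁴ + 3⁴ + 9⁴ + 10⁴ = 16723
16723 = (9,8,1,7)_12 → 9⁴ + 8⁴ + 1⁴ + 7⁴ = 13059
13059 = (7,6,8,3)_12 → 7⁴ + 6⁴ + 8⁴ + 3⁴ = 7874
7874 = (4,6,8,2)_12 → 4⁴ + 6⁴ + 8⁴ + 2⁴ = 5664
5664 = (3,3,4,0)_12 → 3⁴ + 3⁴ + 4⁴ + 0⁴ = 418
418 = (2,10,10)_12 → 2⁴ + 10⁴ + 10⁴ = 20016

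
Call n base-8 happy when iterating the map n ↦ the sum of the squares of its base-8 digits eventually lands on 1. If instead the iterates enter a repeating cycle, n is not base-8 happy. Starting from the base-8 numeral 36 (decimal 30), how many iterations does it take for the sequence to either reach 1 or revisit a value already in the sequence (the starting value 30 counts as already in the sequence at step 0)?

7

30 = (3,6)_8 → 3² + 6² = 9 + 36 = 45
45 = (5,5)_8 → 5² + 5² = 25 + 25 = 50
50 = (6,2)_8 → 6² + 2² = 36 + 4 = 40
40 = (5,0)_8 → 5² + 0² = 25 + 0 = 25
25 = (3,1)_8 → 3² + 1² = 9 + 1 = 10
10 = (1,2)_8 → 1² + 2² = 1 + 4 = 5
5 = (5)_8 → 5² = 25  — 25 repeats.
That took 7 steps.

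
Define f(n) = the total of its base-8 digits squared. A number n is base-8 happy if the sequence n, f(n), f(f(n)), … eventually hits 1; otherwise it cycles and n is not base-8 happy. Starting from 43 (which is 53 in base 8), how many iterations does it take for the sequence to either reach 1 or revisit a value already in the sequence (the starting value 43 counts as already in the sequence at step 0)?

43 = (5,3)_8 → 5² + 3² = 25 + 9 = 34
34 = (4,2)_8 → 4² + 2² = 16 + 4 = 20
20 = (2,4)_8 → 2² + 4² = 4 + 16 = 20  — 20 repeats.
That took 3 steps.

3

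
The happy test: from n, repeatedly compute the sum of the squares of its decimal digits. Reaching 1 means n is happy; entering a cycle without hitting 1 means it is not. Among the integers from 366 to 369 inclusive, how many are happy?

2

366: 366 → 81 → 65 → 61 → 37 → 58 → 89 → 145 → 42 → 20 → 4 → 16 → 37  (repeats 37)
367: 367 → 94 → 97 → 130 → 10 → 1  (reaches 1)
368: 368 → 109 → 82 → 68 → 100 → 1  (reaches 1)
369: 369 → 126 → 41 → 17 → 50 → 25 → 29 → 85 → 89 → 145 → 42 → 20 → 4 → 16 → 37 → 58 → 89  (repeats 89)
happy: 367, 368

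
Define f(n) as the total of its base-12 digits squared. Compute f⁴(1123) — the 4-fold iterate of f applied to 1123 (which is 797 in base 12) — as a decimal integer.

137

1123 = (7,9,7)_12 → 7² + 9² + 7² = 49 + 81 + 49 = 179
179 = (1,2,11)_12 → 1² + 2² + 11² = 1 + 4 + 121 = 126
126 = (10,6)_12 → 10² + 6² = 100 + 36 = 136
136 = (11,4)_12 → 11² + 4² = 121 + 16 = 137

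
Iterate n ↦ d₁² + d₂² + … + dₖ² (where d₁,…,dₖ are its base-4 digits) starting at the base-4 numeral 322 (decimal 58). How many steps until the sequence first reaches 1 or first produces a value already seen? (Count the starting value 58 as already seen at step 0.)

58 = (3,2,2)_4 → 3² + 2² + 2² = 9 + 4 + 4 = 17
17 = (1,0,1)_4 → 1² + 0² + 1² = 1 + 0 + 1 = 2
2 = (2)_4 → 2² = 4
4 = (1,0)_4 → 1² + 0² = 1 + 0 = 1  — reached 1.
That took 4 steps.

4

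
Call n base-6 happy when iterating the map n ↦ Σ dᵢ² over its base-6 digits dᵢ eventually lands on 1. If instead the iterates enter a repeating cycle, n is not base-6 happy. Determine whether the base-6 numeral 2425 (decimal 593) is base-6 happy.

593 = (2,4,2,5)_6 → 2² + 4² + 2² + 5² = 4 + 16 + 4 + 25 = 49
49 = (1,2,1)_6 → 1² + 2² + 1² = 1 + 4 + 1 = 6
6 = (1,0)_6 → 1² + 0² = 1 + 0 = 1  — reached 1.

base-6 happy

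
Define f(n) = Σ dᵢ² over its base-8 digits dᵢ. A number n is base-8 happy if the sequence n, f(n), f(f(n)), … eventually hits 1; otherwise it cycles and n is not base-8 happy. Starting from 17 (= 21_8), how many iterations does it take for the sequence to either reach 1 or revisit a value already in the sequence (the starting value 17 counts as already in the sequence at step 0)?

4

17 = (2,1)_8 → 2² + 1² = 5
5 = (5)_8 → 5² = 25
25 = (3,1)_8 → 3² + 1² = 10
10 = (1,2)_8 → 1² + 2² = 5  — 5 repeats.
That took 4 steps.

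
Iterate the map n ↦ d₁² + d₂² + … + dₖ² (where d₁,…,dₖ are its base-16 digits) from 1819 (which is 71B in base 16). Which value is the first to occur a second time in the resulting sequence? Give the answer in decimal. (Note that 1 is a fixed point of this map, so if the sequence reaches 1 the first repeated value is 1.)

1819 = (7,1,11)_16 → 7² + 1² + 11² = 171
171 = (10,11)_16 → 10² + 11² = 221
221 = (13,13)_16 → 13² + 13² = 338
338 = (1,5,2)_16 → 1² + 5² + 2² = 30
30 = (1,14)_16 → 1² + 14² = 197
197 = (12,5)_16 → 12² + 5² = 169
169 = (10,9)_16 → 10² + 9² = 181
181 = (11,5)_16 → 11² + 5² = 146
146 = (9,2)_16 → 9² + 2² = 85
85 = (5,5)_16 → 5² + 5² = 50
50 = (3,2)_16 → 3² + 2² = 13
13 = (13)_16 → 13² = 169  — 169 already appeared earlier.

169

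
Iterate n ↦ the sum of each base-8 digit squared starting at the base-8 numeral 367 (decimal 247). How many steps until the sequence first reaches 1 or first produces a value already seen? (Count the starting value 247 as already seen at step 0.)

10

247 = (3,6,7)_8 → 3² + 6² + 7² = 9 + 36 + 49 = 94
94 = (1,3,6)_8 → 1² + 3² + 6² = 1 + 9 + 36 = 46
46 = (5,6)_8 → 5² + 6² = 25 + 36 = 61
61 = (7,5)_8 → 7² + 5² = 49 + 25 = 74
74 = (1,1,2)_8 → 1² + 1² + 2² = 1 + 1 + 4 = 6
6 = (6)_8 → 6² = 36
36 = (4,4)_8 → 4² + 4² = 16 + 16 = 32
32 = (4,0)_8 → 4² + 0² = 16 + 0 = 16
16 = (2,0)_8 → 2² + 0² = 4 + 0 = 4
4 = (4)_8 → 4² = 16  — 16 repeats.
That took 10 steps.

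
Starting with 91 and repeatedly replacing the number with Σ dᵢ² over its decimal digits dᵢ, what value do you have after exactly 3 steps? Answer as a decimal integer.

91 → 9² + 1² = 82
82 → 8² + 2² = 68
68 → 6² + 8² = 100

100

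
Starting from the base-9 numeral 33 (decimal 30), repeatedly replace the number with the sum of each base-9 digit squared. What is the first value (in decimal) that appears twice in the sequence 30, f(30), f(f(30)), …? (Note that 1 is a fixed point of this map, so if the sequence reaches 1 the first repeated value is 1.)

30 = (3,3)_9 → 18
18 = (2,0)_9 → 4
4 = (4)_9 → 16
16 = (1,7)_9 → 50
50 = (5,5)_9 → 50  — 50 already appeared earlier.

50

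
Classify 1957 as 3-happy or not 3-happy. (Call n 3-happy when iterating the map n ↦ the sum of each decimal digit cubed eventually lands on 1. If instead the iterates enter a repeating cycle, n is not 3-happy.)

1957 → 1³ + 9³ + 5³ + 7³ = 1 + 729 + 125 + 343 = 1198
1198 → 1³ + 1³ + 9³ + 8³ = 1 + 1 + 729 + 512 = 1243
1243 → 1³ + 2³ + 4³ + 3³ = 1 + 8 + 64 + 27 = 100
100 → 1³ + 0³ + 0³ = 1 + 0 + 0 = 1  — reached 1.

3-happy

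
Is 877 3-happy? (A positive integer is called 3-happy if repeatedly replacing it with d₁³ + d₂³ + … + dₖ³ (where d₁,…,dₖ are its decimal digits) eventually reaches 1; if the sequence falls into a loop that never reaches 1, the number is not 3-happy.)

3-happy

877 → 1198
1198 → 1243
1243 → 100
100 → 1  — reached 1.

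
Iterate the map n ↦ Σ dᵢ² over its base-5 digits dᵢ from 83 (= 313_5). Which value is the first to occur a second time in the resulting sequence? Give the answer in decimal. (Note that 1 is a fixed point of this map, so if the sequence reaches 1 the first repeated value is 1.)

83 = (3,1,3)_5 → 3² + 1² + 3² = 9 + 1 + 9 = 19
19 = (3,4)_5 → 3² + 4² = 9 + 16 = 25
25 = (1,0,0)_5 → 1² + 0² + 0² = 1 + 0 + 0 = 1  — reached the fixed point 1.
1 → 1, so 1 is the first repeated value.

1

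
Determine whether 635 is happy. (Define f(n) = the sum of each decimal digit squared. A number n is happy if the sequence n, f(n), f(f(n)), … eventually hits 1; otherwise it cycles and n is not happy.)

635 → 6² + 3² + 5² = 70
70 → 7² + 0² = 49
49 → 4² + 9² = 97
97 → 9² + 7² = 130
130 → 1² + 3² + 0² = 10
10 → 1² + 0² = 1  — reached 1.

happy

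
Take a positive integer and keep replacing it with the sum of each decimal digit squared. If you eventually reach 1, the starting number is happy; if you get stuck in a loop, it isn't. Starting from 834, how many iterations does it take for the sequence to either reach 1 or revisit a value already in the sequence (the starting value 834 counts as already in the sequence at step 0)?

834 → 8² + 3² + 4² = 89
89 → 8² + 9² = 145
145 → 1² + 4² + 5² = 42
42 → 4² + 2² = 20
20 → 2² + 0² = 4
4 → 4² = 16
16 → 1² + 6² = 37
37 → 3² + 7² = 58
58 → 5² + 8² = 89  — 89 repeats.
That took 9 steps.

9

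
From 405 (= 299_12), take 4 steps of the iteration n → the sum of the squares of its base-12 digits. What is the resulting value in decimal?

80

405 = (2,9,9)_12 → 2² + 9² + 9² = 4 + 81 + 81 = 166
166 = (1,1,10)_12 → 1² + 1² + 10² = 1 + 1 + 100 = 102
102 = (8,6)_12 → 8² + 6² = 64 + 36 = 100
100 = (8,4)_12 → 8² + 4² = 64 + 16 = 80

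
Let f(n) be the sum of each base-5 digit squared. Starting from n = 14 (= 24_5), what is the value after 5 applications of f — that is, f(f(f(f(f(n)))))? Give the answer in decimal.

14 = (2,4)_5 → 20
20 = (4,0)_5 → 16
16 = (3,1)_5 → 10
10 = (2,0)_5 → 4
4 = (4)_5 → 16

16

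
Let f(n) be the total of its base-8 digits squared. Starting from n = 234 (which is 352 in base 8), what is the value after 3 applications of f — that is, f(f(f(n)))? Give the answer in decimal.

52

234 = (3,5,2)_8 → 38
38 = (4,6)_8 → 52
52 = (6,4)_8 → 52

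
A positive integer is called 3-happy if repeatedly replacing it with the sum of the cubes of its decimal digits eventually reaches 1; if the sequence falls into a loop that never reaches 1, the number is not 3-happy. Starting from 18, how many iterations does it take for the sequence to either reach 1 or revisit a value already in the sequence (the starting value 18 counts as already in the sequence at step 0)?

18 → 513
513 → 153
153 → 153  — 153 repeats.
That took 3 steps.

3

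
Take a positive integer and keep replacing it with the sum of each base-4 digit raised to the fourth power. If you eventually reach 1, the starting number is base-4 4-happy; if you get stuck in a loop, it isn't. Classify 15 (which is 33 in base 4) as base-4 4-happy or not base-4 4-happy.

15 = (3,3)_4 → 3⁴ + 3⁴ = 81 + 81 = 162
162 = (2,2,0,2)_4 → 2⁴ + 2⁴ + 0⁴ + 2⁴ = 16 + 16 + 0 + 16 = 48
48 = (3,0,0)_4 → 3⁴ + 0⁴ + 0⁴ = 81 + 0 + 0 = 81
81 = (1,1,0,1)_4 → 1⁴ + 1⁴ + 0⁴ + 1⁴ = 1 + 1 + 0 + 1 = 3
3 = (3)_4 → 3⁴ = 81  — 81 already seen; the sequence cycles without reaching 1.

not base-4 4-happy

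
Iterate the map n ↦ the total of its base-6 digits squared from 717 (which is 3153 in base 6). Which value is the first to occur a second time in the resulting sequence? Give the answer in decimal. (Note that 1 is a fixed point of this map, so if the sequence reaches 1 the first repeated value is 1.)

1

717 = (3,1,5,3)_6 → 3² + 1² + 5² + 3² = 9 + 1 + 25 + 9 = 44
44 = (1,1,2)_6 → 1² + 1² + 2² = 1 + 1 + 4 = 6
6 = (1,0)_6 → 1² + 0² = 1 + 0 = 1  — reached the fixed point 1.
1 → 1, so 1 is the first repeated value.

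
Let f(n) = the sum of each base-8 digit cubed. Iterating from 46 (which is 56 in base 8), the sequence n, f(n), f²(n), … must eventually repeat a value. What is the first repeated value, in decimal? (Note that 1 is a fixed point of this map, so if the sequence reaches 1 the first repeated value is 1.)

1

46 = (5,6)_8 → 341
341 = (5,2,5)_8 → 258
258 = (4,0,2)_8 → 72
72 = (1,1,0)_8 → 2
2 = (2)_8 → 8
8 = (1,0)_8 → 1  — reached the fixed point 1.
1 → 1, so 1 is the first repeated value.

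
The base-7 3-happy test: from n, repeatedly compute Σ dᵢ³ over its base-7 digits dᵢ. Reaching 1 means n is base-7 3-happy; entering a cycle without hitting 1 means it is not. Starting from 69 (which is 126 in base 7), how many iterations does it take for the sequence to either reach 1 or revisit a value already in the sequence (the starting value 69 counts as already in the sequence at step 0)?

5

69 = (1,2,6)_7 → 1³ + 2³ + 6³ = 1 + 8 + 216 = 225
225 = (4,4,1)_7 → 4³ + 4³ + 1³ = 64 + 64 + 1 = 129
129 = (2,4,3)_7 → 2³ + 4³ + 3³ = 8 + 64 + 27 = 99
99 = (2,0,1)_7 → 2³ + 0³ + 1³ = 8 + 0 + 1 = 9
9 = (1,2)_7 → 1³ + 2³ = 1 + 8 = 9  — 9 repeats.
That took 5 steps.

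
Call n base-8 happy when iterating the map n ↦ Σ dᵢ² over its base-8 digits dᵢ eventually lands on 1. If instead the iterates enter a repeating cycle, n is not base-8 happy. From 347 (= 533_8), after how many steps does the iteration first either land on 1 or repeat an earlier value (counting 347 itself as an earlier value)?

347 = (5,3,3)_8 → 43
43 = (5,3)_8 → 34
34 = (4,2)_8 → 20
20 = (2,4)_8 → 20  — 20 repeats.
That took 4 steps.

4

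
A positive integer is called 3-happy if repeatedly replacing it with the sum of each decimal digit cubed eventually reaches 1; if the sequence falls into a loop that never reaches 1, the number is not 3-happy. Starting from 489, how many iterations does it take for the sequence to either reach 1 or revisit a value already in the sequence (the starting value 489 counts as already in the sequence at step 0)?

489 → 4³ + 8³ + 9³ = 1305
1305 → 1³ + 3³ + 0³ + 5³ = 153
153 → 1³ + 5³ + 3³ = 153  — 153 repeats.
That took 3 steps.

3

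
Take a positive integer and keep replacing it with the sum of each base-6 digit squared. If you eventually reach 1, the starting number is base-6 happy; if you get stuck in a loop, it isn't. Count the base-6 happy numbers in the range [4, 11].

1

4: 4 → 16 → 20 → 13 → 5 → 25 → 17 → 29 → 41 → 26 → 20  (repeats 20)
5: 5 → 25 → 17 → 29 → 41 → 26 → 20 → 13 → 5  (repeats 5)
6: 6 → 1  (reaches 1)
7: 7 → 2 → 4 → 16 → 20 → 13 → 5 → 25 → 17 → 29 → 41 → 26 → 20  (repeats 20)
8: 8 → 5 → 25 → 17 → 29 → 41 → 26 → 20 → 13 → 5  (repeats 5)
9: 9 → 10 → 17 → 29 → 41 → 26 → 20 → 13 → 5 → 25 → 17  (repeats 17)
10: 10 → 17 → 29 → 41 → 26 → 20 → 13 → 5 → 25 → 17  (repeats 17)
11: 11 → 26 → 20 → 13 → 5 → 25 → 17 → 29 → 41 → 26  (repeats 26)
base-6 happy: 6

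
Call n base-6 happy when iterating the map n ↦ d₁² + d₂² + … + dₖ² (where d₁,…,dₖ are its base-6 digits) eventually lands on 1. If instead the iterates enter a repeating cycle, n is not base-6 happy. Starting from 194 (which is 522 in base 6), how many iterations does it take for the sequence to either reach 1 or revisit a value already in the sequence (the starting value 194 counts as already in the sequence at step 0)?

11

194 = (5,2,2)_6 → 5² + 2² + 2² = 33
33 = (5,3)_6 → 5² + 3² = 34
34 = (5,4)_6 → 5² + 4² = 41
41 = (1,0,5)_6 → 1² + 0² + 5² = 26
26 = (4,2)_6 → 4² + 2² = 20
20 = (3,2)_6 → 3² + 2² = 13
13 = (2,1)_6 → 2² + 1² = 5
5 = (5)_6 → 5² = 25
25 = (4,1)_6 → 4² + 1² = 17
17 = (2,5)_6 → 2² + 5² = 29
29 = (4,5)_6 → 4² + 5² = 41  — 41 repeats.
That took 11 steps.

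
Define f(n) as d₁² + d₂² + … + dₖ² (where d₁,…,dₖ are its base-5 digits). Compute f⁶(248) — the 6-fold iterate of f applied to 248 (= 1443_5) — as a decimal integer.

4

248 = (1,4,4,3)_5 → 1² + 4² + 4² + 3² = 1 + 16 + 16 + 9 = 42
42 = (1,3,2)_5 → 1² + 3² + 2² = 1 + 9 + 4 = 14
14 = (2,4)_5 → 2² + 4² = 4 + 16 = 20
20 = (4,0)_5 → 4² + 0² = 16 + 0 = 16
16 = (3,1)_5 → 3² + 1² = 9 + 1 = 10
10 = (2,0)_5 → 2² + 0² = 4 + 0 = 4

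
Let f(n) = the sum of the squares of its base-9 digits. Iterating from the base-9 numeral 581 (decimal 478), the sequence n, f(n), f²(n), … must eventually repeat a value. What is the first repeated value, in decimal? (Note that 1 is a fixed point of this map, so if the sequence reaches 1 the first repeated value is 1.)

478 = (5,8,1)_9 → 5² + 8² + 1² = 25 + 64 + 1 = 90
90 = (1,1,0)_9 → 1² + 1² + 0² = 1 + 1 + 0 = 2
2 = (2)_9 → 2² = 4
4 = (4)_9 → 4² = 16
16 = (1,7)_9 → 1² + 7² = 1 + 49 = 50
50 = (5,5)_9 → 5² + 5² = 25 + 25 = 50  — 50 already appeared earlier.

50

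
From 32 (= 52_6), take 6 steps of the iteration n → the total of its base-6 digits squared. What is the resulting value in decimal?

32 = (5,2)_6 → 29
29 = (4,5)_6 → 41
41 = (1,0,5)_6 → 26
26 = (4,2)_6 → 20
20 = (3,2)_6 → 13
13 = (2,1)_6 → 5

5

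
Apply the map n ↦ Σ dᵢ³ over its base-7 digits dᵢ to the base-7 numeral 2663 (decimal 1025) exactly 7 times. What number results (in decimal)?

1025 = (2,6,6,3)_7 → 2³ + 6³ + 6³ + 3³ = 467
467 = (1,2,3,5)_7 → 1³ + 2³ + 3³ + 5³ = 161
161 = (3,2,0)_7 → 3³ + 2³ + 0³ = 35
35 = (5,0)_7 → 5³ + 0³ = 125
125 = (2,3,6)_7 → 2³ + 3³ + 6³ = 251
251 = (5,0,6)_7 → 5³ + 0³ + 6³ = 341
341 = (6,6,5)_7 → 6³ + 6³ + 5³ = 557

557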